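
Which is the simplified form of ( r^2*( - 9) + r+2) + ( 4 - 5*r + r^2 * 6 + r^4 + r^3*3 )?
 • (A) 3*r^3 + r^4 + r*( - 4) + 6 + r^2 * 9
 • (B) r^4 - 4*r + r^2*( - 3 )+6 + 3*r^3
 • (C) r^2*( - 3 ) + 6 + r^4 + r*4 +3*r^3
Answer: B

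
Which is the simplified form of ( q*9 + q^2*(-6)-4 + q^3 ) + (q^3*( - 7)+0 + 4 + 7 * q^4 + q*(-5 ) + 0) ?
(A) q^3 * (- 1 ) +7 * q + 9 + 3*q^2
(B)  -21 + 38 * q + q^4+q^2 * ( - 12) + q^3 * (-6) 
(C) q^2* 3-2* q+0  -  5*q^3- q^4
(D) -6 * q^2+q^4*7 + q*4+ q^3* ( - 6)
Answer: D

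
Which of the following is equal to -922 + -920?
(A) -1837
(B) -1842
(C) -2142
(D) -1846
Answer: B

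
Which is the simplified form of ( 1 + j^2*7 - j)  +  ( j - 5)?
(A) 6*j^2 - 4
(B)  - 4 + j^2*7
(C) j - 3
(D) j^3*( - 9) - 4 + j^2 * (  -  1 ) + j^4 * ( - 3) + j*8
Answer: B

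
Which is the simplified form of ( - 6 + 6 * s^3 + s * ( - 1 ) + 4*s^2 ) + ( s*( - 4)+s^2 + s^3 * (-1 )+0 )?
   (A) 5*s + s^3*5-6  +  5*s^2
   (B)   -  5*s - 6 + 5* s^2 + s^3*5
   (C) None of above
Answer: B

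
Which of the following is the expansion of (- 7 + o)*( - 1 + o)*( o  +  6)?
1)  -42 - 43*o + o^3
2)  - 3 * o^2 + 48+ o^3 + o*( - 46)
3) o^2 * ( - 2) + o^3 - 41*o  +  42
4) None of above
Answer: 3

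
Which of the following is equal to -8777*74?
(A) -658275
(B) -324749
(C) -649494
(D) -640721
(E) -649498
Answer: E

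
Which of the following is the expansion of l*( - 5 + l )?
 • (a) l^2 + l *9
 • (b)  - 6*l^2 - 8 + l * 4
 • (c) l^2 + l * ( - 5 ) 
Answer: c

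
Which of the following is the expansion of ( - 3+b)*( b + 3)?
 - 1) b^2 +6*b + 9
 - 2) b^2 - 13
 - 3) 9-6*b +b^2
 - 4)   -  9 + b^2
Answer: 4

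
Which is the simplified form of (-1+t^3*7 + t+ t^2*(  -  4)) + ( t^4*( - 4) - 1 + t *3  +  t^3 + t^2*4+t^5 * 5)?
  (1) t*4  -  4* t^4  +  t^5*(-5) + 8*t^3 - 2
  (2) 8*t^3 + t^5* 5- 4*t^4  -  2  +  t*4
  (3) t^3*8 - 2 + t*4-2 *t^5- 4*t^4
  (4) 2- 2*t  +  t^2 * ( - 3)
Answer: 2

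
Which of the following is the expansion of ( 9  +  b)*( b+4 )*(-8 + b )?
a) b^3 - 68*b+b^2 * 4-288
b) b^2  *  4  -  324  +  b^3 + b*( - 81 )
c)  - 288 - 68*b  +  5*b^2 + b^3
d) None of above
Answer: c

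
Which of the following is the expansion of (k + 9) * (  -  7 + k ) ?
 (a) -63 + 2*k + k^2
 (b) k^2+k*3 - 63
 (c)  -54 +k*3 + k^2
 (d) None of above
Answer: a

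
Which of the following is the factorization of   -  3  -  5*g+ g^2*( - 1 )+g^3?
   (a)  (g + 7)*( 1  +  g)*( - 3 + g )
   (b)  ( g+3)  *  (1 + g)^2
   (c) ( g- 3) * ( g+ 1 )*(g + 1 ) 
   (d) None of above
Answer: c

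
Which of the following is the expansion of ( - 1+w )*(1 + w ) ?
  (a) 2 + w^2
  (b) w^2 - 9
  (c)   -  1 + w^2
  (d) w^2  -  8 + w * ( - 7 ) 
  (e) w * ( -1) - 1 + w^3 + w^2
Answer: c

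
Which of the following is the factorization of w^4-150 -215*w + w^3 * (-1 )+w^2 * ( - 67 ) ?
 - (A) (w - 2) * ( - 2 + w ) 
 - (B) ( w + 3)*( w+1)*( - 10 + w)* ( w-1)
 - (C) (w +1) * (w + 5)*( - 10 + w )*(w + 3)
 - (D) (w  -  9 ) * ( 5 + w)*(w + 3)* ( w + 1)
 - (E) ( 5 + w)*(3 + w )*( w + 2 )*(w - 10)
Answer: C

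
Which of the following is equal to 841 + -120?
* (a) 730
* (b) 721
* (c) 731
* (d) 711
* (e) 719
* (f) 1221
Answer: b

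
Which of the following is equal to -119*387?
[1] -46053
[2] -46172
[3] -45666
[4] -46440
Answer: 1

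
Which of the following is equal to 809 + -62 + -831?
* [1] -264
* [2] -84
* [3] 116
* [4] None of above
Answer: 2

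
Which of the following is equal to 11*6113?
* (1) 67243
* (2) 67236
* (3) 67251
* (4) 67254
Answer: 1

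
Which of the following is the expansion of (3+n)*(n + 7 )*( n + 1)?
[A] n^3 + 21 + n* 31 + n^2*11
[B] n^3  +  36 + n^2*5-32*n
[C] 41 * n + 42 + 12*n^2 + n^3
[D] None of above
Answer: A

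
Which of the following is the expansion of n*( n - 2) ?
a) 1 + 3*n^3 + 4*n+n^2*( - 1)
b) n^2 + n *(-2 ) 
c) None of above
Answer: b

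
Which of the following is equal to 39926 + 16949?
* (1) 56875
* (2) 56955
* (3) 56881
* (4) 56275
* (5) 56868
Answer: 1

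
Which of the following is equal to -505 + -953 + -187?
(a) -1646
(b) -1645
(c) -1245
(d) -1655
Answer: b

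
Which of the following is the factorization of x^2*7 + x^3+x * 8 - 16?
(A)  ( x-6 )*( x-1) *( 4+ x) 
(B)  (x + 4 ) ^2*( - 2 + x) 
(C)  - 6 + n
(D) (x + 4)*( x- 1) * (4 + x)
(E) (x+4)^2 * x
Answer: D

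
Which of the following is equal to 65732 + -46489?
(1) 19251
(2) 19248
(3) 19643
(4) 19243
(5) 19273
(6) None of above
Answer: 4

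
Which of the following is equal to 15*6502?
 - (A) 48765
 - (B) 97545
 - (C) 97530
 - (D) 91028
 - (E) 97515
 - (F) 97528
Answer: C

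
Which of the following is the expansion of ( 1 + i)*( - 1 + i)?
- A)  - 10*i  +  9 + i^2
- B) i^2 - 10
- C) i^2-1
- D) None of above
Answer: C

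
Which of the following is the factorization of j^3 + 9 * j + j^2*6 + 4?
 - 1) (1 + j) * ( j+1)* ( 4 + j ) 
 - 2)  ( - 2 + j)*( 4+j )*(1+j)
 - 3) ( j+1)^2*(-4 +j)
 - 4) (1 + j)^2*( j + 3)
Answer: 1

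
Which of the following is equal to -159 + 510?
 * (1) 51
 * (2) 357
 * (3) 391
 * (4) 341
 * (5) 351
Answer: 5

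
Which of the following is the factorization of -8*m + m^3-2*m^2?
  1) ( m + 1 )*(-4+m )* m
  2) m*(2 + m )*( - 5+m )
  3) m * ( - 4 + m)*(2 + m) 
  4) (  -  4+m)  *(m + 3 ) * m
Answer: 3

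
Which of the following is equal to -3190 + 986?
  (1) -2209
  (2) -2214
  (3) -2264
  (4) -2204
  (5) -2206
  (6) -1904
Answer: 4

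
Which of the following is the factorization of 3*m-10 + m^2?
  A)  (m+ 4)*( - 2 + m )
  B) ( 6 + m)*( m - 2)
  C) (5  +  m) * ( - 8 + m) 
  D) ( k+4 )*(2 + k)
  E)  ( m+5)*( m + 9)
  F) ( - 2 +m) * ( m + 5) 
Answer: F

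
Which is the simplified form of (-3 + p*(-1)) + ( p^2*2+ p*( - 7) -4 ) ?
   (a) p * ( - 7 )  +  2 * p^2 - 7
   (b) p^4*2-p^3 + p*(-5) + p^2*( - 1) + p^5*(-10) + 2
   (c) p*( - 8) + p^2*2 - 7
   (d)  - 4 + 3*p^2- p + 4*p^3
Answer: c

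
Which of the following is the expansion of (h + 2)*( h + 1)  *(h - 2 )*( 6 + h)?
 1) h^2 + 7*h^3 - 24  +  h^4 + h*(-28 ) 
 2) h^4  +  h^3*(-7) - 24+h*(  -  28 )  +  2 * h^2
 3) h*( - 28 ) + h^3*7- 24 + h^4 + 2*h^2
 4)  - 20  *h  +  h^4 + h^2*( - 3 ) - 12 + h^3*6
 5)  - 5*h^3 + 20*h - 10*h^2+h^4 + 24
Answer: 3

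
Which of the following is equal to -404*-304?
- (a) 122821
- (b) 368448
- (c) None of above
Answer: c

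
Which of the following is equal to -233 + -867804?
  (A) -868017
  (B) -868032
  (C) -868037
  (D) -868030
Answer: C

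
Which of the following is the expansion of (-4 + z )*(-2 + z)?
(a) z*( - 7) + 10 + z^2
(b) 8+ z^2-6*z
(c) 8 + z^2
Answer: b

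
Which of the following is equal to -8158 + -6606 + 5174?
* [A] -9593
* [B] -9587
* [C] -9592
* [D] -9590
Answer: D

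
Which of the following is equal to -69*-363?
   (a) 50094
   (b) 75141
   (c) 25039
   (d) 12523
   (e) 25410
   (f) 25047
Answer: f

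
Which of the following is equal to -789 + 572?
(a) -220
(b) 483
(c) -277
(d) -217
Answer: d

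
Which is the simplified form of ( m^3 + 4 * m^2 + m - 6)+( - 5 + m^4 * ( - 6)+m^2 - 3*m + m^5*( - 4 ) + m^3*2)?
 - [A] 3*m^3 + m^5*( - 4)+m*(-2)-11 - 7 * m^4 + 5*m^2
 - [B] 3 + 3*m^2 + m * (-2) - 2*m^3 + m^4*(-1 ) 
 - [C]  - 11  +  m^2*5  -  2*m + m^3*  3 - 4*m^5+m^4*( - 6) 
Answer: C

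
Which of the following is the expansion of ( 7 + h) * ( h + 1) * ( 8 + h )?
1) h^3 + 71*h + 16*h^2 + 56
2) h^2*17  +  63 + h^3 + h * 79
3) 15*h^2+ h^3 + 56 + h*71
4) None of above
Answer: 1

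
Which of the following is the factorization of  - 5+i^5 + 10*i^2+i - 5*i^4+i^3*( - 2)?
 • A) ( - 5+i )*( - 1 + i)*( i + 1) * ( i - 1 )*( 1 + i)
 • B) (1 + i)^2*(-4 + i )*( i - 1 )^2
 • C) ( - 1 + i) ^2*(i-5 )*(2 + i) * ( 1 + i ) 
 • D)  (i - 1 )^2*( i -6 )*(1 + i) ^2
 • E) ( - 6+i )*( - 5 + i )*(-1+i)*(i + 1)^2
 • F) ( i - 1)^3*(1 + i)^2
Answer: A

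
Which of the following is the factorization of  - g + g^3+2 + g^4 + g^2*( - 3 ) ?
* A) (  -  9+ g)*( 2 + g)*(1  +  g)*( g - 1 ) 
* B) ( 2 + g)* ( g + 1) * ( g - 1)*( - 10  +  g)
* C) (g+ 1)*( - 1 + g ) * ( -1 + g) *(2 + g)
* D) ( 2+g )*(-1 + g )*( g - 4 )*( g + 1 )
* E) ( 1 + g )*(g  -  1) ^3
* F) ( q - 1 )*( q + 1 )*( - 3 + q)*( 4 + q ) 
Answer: C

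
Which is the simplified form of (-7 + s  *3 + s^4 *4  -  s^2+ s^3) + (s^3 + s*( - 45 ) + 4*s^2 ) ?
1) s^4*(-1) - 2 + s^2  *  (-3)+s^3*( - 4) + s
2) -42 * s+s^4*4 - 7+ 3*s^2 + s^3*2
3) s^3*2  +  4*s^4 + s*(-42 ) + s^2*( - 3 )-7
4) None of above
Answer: 2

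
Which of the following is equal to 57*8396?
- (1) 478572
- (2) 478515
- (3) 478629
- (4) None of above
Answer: 1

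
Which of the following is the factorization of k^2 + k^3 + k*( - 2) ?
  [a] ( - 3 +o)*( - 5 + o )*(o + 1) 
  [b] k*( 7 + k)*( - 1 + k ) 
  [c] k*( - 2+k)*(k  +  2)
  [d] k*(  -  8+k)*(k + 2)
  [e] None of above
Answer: e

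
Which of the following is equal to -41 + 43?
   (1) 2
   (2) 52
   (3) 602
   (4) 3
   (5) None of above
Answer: 1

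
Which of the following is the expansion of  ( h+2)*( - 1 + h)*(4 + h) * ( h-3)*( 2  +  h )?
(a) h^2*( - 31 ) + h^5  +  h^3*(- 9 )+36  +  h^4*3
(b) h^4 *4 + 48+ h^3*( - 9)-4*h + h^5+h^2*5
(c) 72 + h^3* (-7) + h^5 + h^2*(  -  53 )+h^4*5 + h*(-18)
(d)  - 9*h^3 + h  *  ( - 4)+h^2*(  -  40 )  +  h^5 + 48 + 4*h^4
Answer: d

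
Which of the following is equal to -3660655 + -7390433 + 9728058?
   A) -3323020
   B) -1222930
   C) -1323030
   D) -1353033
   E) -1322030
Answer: C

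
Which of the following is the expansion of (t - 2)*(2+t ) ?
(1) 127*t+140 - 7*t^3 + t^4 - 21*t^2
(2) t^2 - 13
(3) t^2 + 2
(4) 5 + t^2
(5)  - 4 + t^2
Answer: 5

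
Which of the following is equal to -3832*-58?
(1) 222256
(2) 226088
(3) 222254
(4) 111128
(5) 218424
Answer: 1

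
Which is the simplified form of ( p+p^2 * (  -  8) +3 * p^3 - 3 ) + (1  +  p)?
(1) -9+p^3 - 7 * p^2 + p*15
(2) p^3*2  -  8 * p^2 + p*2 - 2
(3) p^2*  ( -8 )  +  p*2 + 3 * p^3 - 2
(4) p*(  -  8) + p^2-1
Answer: 3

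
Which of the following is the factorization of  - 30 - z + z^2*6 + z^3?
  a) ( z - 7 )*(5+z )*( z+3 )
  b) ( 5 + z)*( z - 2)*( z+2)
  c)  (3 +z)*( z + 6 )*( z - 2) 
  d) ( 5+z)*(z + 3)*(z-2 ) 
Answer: d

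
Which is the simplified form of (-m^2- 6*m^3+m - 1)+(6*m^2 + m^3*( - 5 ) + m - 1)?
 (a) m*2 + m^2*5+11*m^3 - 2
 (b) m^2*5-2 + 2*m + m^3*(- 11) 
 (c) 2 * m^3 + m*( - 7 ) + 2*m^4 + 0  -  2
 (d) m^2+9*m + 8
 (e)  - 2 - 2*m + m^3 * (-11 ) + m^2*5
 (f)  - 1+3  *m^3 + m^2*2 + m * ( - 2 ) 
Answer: b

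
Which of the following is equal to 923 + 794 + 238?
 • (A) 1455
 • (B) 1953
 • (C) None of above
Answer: C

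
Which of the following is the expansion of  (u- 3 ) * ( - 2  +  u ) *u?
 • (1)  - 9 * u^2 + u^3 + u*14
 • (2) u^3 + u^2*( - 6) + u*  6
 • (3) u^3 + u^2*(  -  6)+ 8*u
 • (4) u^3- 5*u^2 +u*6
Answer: 4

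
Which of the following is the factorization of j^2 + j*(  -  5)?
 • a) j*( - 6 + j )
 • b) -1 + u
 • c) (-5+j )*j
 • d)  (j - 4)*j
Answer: c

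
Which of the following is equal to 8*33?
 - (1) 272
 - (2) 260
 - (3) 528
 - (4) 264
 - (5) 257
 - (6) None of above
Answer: 4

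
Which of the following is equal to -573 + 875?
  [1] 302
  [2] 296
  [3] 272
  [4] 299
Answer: 1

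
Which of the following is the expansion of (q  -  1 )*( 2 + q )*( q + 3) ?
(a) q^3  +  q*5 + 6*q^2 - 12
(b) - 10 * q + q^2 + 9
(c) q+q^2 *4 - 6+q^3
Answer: c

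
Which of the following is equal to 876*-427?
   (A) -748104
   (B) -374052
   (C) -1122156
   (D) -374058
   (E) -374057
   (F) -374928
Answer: B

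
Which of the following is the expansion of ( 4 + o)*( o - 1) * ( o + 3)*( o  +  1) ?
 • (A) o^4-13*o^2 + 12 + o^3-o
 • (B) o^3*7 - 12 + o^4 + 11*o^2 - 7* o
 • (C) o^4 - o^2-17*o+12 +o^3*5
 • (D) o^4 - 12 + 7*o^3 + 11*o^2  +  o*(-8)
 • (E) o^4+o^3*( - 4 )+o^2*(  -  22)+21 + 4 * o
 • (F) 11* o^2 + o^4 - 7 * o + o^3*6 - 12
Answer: B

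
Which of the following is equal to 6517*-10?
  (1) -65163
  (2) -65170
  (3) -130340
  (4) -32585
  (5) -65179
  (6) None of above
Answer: 2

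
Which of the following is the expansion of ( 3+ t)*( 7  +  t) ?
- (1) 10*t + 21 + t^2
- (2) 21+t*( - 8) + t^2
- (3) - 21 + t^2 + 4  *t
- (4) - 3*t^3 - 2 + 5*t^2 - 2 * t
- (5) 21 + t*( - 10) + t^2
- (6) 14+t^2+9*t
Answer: 1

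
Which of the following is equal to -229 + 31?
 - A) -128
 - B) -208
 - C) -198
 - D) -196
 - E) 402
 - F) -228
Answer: C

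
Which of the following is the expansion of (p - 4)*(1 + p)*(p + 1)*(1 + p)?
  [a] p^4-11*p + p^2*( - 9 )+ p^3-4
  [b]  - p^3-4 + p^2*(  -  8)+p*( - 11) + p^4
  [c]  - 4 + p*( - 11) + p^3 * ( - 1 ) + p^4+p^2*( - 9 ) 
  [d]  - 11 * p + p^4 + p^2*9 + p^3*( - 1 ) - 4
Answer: c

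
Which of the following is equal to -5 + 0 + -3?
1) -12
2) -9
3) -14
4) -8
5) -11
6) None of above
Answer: 4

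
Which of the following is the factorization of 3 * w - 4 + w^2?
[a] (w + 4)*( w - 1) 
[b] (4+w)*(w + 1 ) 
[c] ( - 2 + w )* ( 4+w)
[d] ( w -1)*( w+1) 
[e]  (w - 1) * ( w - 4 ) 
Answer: a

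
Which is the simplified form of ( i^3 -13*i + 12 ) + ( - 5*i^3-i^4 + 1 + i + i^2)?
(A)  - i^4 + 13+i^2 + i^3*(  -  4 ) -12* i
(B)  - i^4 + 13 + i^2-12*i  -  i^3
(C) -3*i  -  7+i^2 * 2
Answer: A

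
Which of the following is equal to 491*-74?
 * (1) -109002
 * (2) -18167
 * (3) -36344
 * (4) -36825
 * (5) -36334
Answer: 5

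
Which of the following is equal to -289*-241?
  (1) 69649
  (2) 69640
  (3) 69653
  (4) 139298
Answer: 1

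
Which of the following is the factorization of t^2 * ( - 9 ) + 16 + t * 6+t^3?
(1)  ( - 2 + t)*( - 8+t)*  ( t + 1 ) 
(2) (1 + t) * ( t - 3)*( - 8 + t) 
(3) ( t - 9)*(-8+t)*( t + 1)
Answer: 1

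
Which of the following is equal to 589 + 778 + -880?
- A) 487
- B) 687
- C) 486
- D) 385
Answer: A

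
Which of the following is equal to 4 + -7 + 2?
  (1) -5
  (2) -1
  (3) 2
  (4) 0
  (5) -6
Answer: 2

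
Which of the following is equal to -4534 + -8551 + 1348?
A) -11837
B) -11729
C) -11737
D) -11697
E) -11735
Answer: C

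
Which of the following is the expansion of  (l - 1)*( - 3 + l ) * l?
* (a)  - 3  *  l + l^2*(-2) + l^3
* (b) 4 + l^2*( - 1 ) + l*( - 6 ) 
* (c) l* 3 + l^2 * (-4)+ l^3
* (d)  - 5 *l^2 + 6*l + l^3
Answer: c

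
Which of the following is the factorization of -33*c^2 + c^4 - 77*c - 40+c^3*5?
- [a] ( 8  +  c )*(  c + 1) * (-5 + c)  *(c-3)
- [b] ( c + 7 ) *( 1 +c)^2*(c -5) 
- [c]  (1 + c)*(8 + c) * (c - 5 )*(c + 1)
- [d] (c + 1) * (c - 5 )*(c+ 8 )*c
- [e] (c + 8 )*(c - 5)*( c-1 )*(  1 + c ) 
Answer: c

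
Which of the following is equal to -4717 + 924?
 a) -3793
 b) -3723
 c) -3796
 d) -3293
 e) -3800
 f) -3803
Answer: a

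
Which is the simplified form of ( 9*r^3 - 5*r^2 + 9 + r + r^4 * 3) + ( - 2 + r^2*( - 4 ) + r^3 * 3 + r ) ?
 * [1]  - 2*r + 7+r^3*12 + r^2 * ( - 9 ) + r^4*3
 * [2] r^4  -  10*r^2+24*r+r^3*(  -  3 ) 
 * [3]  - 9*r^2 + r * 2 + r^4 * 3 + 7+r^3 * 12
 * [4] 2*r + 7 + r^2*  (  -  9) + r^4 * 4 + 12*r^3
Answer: 3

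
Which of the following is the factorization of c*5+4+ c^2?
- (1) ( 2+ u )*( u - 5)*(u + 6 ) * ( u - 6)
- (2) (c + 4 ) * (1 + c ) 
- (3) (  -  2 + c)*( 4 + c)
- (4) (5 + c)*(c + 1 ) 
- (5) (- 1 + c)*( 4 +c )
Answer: 2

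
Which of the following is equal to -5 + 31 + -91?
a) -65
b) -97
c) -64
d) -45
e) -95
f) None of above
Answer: a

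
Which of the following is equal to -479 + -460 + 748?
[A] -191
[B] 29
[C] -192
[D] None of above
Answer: A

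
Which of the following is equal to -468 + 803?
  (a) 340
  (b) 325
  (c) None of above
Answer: c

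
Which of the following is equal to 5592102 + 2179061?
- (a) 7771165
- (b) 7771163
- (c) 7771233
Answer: b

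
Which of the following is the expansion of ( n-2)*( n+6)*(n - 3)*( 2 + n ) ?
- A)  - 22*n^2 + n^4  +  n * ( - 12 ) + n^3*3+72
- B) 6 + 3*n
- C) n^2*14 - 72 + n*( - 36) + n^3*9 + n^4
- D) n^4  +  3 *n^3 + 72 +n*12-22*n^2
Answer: A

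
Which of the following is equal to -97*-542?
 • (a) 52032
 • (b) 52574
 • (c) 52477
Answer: b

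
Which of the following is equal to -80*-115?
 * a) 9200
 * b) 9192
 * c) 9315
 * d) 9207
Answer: a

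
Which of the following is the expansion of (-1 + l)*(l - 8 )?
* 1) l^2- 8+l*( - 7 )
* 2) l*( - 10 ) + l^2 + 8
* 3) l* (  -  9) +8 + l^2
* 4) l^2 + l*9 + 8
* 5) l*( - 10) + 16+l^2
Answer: 3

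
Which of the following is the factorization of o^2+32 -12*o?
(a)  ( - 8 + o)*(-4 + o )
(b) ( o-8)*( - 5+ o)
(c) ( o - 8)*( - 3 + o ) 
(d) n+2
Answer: a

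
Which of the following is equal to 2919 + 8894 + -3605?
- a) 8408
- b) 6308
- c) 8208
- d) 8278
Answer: c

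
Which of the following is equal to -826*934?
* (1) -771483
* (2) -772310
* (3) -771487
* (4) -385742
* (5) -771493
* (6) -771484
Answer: 6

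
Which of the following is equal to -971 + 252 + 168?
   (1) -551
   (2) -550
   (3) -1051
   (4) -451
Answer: 1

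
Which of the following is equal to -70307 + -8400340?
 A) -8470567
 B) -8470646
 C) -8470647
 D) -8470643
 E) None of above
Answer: C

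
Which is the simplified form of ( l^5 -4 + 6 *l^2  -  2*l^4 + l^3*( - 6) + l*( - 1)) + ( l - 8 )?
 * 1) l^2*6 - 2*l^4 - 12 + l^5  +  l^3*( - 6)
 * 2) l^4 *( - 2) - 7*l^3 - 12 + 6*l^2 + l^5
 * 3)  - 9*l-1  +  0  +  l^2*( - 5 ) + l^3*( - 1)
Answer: 1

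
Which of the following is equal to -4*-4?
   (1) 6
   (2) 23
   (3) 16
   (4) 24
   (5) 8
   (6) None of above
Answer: 3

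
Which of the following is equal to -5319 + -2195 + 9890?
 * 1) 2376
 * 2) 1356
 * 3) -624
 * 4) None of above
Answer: 1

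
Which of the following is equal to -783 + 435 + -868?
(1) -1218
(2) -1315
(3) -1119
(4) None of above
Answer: 4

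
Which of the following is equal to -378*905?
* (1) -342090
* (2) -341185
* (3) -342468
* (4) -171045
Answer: 1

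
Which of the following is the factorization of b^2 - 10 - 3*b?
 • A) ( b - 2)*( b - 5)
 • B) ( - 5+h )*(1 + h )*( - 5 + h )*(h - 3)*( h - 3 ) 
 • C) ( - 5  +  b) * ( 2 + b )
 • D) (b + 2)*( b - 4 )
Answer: C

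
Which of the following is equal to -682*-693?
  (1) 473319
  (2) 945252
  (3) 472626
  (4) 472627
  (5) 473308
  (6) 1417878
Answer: 3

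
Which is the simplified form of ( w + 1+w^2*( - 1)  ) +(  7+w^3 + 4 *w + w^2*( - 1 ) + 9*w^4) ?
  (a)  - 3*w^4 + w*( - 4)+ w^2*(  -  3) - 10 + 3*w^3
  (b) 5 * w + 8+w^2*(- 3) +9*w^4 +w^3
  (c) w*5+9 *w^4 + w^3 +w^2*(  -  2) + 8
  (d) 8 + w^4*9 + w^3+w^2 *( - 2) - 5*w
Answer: c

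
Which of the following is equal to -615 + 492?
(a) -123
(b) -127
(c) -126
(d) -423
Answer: a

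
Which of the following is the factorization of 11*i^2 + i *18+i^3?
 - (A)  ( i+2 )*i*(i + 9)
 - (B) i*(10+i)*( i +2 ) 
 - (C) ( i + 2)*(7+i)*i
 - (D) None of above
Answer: A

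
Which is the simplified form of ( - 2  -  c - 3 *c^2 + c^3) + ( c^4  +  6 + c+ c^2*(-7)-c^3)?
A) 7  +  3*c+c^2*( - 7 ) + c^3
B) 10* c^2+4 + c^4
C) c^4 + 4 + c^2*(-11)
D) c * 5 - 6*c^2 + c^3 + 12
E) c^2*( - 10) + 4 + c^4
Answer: E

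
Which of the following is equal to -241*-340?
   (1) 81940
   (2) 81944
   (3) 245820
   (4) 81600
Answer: 1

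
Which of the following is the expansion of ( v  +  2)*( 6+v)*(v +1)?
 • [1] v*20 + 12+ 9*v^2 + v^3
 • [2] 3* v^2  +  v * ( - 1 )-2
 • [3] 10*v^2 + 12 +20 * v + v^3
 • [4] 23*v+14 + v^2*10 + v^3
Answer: 1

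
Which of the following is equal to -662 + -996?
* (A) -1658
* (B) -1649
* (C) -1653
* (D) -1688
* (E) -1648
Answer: A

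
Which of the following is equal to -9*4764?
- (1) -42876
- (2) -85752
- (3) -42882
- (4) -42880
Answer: 1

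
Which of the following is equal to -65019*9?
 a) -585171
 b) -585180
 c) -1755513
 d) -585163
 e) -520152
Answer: a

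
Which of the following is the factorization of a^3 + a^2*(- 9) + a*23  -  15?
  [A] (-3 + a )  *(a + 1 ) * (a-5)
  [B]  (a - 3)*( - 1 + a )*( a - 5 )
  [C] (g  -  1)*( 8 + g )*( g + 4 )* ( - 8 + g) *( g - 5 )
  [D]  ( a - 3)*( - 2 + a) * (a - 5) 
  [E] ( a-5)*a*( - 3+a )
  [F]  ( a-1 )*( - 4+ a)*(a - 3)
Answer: B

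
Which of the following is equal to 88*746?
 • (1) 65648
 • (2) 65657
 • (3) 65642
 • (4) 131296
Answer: 1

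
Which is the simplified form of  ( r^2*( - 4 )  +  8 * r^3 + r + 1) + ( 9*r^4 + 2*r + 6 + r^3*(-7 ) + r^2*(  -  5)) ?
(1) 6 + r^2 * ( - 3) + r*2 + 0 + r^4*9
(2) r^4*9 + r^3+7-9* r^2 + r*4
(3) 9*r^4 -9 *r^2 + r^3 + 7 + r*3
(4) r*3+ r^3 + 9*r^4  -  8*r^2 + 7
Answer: 3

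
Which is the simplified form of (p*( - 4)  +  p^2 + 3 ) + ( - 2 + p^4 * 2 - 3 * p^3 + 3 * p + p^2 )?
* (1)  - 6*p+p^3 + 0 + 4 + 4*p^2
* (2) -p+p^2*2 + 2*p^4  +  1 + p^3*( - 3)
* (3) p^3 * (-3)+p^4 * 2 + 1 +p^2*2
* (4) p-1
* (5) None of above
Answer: 2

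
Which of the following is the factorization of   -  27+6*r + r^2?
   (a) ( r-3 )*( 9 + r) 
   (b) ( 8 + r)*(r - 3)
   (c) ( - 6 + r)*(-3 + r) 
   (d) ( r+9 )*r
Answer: a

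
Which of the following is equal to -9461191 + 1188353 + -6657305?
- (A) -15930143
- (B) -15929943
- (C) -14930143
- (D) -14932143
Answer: C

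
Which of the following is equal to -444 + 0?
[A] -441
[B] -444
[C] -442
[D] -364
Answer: B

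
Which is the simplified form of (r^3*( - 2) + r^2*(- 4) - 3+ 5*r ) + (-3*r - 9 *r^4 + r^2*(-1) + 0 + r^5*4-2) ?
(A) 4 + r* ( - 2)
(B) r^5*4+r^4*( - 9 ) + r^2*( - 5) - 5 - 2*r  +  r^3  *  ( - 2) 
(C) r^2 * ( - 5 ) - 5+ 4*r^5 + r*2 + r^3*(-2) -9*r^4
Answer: C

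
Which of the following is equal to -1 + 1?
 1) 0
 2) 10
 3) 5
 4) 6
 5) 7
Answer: 1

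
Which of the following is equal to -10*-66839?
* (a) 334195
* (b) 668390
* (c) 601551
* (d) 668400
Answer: b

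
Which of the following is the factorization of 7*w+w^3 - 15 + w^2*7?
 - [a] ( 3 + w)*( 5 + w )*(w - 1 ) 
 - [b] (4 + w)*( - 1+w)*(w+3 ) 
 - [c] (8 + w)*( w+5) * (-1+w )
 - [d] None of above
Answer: a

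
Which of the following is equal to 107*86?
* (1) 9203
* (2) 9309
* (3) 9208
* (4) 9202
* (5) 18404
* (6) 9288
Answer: 4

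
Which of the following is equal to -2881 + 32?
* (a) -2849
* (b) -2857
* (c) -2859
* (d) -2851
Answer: a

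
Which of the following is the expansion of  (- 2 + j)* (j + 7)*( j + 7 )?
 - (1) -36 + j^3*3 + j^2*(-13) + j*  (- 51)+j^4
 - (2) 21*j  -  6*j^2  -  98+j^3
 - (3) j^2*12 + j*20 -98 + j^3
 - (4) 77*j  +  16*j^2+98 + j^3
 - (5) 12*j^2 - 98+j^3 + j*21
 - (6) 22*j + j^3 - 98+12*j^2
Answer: 5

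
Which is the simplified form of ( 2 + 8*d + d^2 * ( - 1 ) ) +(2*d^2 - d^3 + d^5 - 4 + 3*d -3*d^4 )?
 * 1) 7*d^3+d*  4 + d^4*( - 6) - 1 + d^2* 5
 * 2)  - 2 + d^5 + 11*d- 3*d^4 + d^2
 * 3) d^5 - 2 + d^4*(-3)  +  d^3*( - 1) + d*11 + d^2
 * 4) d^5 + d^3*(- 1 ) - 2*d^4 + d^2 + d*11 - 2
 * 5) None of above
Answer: 3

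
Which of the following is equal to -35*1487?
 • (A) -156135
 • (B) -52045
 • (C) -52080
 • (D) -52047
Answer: B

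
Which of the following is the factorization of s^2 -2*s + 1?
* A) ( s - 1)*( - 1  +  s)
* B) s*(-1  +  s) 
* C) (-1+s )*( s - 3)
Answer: A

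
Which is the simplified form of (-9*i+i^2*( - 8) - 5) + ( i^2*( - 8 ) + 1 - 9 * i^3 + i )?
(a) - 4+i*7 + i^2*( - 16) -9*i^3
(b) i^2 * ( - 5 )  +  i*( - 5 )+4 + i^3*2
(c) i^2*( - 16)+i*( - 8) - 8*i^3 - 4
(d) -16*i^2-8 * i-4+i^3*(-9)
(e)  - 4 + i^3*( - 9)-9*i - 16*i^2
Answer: d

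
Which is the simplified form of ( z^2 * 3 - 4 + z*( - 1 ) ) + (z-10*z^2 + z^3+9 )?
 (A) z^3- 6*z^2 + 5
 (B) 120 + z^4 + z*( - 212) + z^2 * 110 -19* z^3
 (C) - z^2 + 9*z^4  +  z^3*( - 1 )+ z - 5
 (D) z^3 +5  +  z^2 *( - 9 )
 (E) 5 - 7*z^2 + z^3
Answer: E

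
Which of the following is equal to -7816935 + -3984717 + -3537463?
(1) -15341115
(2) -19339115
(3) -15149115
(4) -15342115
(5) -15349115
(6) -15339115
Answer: 6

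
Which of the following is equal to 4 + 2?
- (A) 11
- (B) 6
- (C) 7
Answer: B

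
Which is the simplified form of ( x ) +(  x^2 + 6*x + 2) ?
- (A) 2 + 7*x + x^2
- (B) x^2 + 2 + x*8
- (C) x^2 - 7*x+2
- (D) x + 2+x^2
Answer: A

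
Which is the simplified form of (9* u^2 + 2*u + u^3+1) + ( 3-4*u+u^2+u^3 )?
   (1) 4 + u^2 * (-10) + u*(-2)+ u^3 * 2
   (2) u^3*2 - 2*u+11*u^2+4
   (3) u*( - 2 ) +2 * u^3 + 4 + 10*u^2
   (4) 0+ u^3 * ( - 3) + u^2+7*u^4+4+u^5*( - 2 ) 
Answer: 3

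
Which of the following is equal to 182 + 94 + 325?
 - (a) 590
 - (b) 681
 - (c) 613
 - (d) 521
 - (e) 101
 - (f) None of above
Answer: f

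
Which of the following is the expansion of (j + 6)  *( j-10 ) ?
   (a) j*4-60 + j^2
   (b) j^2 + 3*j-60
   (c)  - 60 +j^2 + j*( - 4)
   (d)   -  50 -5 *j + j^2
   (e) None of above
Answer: c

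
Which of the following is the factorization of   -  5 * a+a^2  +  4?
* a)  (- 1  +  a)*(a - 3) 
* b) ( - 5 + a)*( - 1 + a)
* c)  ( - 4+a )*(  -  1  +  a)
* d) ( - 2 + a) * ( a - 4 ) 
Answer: c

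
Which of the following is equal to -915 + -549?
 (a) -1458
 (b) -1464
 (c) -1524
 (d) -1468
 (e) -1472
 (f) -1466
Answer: b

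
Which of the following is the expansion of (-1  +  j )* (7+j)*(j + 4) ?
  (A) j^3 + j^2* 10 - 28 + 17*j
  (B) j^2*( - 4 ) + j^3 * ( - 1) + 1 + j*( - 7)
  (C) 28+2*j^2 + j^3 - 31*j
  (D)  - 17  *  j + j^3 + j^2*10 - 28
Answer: A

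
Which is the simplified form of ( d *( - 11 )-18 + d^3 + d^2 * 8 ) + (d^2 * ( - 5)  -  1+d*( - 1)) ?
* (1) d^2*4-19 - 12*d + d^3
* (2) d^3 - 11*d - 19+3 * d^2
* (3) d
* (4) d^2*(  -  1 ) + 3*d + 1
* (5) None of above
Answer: 5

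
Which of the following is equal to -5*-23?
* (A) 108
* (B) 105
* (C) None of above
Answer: C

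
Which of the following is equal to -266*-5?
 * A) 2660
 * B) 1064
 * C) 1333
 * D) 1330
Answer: D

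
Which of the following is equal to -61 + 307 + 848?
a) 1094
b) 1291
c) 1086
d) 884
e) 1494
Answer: a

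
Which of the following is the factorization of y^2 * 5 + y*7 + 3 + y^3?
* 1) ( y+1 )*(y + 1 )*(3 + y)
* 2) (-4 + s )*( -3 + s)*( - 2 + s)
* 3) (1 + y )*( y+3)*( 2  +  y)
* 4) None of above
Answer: 1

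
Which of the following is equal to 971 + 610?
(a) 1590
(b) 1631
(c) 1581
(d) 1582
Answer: c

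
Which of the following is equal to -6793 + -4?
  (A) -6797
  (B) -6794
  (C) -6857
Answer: A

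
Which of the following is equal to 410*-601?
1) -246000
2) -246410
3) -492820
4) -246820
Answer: 2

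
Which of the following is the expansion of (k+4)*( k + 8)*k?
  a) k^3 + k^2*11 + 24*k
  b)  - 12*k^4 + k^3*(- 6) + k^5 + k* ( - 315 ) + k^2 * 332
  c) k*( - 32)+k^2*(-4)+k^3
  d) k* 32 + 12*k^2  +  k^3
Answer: d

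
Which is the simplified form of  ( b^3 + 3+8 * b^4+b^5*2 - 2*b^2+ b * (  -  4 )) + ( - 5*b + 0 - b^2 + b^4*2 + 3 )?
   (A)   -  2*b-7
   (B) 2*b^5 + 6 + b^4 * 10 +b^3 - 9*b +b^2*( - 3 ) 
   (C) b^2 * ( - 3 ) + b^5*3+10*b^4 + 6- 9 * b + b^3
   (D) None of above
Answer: B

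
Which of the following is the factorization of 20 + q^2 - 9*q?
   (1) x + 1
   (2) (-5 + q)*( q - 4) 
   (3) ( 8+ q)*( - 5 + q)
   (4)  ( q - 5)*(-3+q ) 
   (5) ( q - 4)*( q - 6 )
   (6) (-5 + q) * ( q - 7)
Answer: 2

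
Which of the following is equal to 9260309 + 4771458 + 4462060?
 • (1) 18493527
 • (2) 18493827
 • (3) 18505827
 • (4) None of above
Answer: 2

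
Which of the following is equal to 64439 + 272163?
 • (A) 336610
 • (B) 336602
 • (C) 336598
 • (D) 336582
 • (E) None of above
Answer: B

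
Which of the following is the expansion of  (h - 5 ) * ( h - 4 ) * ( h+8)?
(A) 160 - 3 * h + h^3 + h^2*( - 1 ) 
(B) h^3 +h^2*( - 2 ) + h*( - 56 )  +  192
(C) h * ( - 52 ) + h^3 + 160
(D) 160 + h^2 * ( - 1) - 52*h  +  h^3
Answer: D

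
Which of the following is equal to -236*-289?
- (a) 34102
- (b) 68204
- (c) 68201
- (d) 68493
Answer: b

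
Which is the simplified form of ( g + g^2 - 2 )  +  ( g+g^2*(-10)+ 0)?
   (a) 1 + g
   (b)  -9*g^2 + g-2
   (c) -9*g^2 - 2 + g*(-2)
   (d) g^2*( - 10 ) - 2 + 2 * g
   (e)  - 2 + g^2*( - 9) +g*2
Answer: e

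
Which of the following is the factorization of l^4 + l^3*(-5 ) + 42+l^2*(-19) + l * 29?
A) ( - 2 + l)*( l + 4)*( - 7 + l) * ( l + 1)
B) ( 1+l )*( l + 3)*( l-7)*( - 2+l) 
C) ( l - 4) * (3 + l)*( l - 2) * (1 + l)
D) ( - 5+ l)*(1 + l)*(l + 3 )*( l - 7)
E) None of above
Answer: B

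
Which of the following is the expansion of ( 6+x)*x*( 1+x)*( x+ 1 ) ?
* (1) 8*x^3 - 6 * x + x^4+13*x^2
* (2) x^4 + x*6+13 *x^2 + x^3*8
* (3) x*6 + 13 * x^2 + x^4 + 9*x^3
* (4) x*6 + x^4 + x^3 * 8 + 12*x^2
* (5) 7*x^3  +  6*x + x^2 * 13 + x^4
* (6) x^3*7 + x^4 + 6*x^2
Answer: 2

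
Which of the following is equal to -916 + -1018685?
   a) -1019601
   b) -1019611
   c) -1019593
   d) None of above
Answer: a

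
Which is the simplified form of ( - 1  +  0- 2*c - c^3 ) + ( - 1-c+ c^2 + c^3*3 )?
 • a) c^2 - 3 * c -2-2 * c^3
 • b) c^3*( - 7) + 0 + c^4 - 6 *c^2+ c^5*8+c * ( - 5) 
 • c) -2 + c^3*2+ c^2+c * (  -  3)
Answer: c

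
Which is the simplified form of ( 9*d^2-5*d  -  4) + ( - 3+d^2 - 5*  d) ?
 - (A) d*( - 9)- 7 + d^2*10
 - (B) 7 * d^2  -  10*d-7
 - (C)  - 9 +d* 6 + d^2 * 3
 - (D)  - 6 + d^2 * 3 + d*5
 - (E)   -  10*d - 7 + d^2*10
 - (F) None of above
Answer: E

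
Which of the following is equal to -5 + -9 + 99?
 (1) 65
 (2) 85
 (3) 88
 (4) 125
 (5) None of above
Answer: 2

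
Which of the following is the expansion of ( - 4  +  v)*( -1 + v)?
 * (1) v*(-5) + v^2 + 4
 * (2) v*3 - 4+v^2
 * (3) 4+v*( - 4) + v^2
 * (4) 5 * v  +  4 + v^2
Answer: 1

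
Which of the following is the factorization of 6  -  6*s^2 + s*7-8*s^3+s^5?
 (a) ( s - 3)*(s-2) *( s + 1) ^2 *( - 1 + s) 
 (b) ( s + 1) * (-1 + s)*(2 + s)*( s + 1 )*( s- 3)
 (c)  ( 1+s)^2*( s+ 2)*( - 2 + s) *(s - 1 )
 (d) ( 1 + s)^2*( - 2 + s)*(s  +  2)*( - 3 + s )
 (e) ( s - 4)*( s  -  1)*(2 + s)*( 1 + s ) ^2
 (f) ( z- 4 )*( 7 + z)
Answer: b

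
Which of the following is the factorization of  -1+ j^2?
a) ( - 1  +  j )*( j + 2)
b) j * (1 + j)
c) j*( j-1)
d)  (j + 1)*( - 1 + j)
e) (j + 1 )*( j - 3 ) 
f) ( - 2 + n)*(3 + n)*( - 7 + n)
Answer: d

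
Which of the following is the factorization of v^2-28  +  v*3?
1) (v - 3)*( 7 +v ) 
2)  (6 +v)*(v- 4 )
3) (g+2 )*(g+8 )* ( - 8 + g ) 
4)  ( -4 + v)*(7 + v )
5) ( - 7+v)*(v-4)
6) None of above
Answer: 4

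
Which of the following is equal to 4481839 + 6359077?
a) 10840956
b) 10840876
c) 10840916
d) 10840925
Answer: c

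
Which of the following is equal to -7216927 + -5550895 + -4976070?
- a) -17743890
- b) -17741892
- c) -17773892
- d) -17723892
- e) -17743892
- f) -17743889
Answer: e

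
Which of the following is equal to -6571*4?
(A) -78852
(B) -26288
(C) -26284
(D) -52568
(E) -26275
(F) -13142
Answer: C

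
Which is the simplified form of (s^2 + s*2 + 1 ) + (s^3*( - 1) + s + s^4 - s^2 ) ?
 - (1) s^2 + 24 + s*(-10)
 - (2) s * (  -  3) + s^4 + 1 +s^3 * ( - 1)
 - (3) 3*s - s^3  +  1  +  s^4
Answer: 3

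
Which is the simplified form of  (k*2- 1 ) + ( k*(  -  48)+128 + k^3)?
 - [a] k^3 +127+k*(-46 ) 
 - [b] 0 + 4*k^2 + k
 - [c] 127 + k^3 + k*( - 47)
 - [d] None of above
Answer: a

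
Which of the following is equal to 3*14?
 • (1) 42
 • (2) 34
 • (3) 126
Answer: 1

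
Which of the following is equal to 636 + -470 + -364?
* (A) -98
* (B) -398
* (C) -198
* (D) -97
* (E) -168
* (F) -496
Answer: C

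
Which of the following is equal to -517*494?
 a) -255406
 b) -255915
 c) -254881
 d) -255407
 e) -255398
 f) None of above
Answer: e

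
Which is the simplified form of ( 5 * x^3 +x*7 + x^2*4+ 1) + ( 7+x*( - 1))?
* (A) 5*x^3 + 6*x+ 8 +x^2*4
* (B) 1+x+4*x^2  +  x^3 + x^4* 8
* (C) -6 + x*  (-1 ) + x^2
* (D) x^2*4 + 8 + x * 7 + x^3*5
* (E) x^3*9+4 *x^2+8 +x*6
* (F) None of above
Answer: A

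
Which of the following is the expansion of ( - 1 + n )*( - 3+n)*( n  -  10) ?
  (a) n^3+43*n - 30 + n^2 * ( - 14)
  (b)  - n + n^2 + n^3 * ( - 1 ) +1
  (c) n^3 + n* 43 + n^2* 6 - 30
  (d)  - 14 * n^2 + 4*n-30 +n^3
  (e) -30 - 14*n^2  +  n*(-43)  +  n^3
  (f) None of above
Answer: a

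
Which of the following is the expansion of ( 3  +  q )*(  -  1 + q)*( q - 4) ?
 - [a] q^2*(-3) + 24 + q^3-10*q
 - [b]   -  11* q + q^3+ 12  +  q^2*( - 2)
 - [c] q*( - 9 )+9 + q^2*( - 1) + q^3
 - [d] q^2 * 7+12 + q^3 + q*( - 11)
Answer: b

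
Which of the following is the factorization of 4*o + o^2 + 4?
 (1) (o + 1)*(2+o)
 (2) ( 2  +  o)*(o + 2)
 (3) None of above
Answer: 2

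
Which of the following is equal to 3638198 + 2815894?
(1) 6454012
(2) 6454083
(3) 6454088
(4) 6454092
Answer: 4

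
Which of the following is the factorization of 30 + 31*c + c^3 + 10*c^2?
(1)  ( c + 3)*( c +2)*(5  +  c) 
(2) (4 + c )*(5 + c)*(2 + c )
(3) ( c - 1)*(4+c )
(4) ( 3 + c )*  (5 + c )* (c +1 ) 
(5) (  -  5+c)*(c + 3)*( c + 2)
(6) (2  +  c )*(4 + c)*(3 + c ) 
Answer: 1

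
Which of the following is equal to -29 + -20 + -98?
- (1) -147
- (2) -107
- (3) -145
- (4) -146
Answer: 1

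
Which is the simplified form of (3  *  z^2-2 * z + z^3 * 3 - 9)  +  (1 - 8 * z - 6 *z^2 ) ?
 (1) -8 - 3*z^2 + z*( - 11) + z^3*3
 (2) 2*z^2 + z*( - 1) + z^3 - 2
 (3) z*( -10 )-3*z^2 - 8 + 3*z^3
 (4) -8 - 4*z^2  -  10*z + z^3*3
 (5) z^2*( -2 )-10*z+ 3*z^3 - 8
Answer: 3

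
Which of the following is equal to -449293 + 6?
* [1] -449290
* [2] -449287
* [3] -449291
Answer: 2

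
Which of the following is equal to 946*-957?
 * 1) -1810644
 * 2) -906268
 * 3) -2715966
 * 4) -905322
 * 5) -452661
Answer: 4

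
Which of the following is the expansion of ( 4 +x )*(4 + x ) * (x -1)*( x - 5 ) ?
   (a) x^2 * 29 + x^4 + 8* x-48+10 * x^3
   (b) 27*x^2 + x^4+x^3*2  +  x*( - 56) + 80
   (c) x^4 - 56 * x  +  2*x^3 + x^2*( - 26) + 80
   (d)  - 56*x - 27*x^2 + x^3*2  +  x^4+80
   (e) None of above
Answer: d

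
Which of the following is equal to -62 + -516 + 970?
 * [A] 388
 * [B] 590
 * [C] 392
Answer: C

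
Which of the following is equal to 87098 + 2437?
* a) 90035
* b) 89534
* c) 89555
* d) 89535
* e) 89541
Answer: d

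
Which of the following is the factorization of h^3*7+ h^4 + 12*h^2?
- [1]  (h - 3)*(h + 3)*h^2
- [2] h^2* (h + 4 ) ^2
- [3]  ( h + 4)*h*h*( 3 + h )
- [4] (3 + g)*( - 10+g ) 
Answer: 3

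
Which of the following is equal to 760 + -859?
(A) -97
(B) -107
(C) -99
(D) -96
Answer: C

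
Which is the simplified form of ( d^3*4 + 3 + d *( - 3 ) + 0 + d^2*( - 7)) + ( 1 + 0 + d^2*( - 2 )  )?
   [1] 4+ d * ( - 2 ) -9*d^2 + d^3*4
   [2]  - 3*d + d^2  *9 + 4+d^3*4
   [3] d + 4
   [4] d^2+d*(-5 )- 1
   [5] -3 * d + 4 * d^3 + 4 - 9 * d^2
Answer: 5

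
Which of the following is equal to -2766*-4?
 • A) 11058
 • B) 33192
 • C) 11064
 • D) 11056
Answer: C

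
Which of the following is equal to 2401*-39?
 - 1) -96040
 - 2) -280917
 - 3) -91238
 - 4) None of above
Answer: 4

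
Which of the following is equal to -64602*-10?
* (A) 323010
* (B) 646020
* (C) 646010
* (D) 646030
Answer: B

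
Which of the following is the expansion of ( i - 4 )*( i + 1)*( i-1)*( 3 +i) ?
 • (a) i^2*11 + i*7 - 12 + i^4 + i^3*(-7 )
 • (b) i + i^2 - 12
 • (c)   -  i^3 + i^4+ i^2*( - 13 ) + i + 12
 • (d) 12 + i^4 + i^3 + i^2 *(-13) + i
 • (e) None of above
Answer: c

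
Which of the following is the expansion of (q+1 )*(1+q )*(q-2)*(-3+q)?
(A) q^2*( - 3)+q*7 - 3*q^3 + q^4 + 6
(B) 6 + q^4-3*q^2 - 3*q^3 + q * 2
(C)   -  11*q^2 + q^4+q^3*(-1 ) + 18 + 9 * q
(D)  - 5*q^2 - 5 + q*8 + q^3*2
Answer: A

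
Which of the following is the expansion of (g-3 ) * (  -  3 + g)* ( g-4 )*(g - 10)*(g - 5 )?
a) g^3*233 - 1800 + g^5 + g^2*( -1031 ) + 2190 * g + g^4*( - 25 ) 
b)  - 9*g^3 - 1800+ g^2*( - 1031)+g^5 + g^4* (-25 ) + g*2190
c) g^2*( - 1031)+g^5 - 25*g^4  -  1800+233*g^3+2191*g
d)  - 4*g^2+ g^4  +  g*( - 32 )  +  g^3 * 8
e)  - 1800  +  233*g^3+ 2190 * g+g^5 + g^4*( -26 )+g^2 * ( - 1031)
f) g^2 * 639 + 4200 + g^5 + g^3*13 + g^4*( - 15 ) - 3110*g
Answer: a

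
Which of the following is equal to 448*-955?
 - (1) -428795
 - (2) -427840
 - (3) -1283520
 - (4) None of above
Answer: 2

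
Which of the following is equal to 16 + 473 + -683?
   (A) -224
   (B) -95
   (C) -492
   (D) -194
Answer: D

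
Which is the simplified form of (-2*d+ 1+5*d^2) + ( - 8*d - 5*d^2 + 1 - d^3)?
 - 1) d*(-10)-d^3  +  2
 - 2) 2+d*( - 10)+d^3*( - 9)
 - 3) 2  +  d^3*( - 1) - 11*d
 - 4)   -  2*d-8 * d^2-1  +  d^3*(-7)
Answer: 1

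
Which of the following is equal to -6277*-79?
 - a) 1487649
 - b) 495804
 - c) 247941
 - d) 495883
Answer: d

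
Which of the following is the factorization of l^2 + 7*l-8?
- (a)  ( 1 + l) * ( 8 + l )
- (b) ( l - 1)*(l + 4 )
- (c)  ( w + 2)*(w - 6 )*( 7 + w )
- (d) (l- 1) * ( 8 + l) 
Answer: d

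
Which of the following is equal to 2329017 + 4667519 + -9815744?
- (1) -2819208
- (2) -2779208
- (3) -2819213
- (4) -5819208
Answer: 1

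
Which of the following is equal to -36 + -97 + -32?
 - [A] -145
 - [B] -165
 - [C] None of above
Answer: B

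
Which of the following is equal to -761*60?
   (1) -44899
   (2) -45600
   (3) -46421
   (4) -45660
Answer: 4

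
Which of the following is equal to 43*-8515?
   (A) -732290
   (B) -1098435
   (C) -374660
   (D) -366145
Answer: D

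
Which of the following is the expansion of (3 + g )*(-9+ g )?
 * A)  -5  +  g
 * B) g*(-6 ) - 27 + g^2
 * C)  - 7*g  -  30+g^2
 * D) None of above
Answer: B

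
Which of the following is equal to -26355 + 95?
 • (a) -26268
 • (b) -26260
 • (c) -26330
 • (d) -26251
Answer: b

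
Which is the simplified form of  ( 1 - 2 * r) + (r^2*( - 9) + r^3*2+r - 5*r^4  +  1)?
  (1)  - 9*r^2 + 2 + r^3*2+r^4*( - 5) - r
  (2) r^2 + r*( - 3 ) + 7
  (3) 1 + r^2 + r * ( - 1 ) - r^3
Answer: 1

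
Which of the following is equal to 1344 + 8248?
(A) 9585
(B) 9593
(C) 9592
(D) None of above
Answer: C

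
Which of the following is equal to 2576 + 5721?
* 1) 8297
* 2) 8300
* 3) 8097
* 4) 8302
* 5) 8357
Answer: 1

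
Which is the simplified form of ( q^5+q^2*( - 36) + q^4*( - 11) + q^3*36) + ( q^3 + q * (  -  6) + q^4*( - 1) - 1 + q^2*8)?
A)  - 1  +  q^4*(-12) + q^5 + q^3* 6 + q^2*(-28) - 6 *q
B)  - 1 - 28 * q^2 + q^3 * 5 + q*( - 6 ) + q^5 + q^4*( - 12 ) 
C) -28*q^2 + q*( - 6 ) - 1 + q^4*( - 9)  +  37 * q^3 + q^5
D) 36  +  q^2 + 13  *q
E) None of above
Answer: E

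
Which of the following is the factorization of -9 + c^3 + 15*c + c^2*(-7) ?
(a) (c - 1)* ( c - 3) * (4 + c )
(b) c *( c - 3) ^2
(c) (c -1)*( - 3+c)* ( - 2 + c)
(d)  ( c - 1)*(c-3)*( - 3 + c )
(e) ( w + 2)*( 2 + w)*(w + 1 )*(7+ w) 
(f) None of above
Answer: d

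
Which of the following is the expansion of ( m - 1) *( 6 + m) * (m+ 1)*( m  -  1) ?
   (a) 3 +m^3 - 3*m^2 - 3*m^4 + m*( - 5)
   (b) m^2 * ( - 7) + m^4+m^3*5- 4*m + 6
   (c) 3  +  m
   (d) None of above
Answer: d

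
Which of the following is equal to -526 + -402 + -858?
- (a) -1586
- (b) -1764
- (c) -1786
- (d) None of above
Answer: c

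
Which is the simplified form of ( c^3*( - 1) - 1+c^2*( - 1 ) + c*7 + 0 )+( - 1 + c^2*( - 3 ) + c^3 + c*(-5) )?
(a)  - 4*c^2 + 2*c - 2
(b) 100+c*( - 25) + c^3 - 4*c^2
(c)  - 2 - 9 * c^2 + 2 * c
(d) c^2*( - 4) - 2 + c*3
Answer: a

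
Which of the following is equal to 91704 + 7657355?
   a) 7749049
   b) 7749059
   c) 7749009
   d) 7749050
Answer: b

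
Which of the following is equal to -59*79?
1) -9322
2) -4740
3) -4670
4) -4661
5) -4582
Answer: 4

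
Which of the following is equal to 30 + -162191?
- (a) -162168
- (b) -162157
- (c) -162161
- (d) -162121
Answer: c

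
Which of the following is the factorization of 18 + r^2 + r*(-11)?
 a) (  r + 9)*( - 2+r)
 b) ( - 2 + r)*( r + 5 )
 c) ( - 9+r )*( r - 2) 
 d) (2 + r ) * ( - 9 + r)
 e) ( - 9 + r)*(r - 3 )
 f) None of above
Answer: c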